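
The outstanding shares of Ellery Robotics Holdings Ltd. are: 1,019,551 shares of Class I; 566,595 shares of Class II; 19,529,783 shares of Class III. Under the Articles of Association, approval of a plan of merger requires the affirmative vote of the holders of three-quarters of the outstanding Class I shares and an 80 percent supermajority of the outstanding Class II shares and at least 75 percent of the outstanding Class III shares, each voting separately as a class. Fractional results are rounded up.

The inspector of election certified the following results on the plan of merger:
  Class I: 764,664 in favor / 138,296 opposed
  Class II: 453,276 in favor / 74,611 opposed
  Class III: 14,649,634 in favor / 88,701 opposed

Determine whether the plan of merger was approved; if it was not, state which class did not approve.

Approved — every class gave the required vote.

Class I: 3/4 of 1019551 = 764663.25, rounded up to 764664; 764,664 required, 764,664 in favor — approved.
Class II: 4/5 of 566595 = 453276; 453,276 required, 453,276 in favor — approved.
Class III: 3/4 of 19529783 = 14647337.25, rounded up to 14647338; 14,647,338 required, 14,649,634 in favor — approved.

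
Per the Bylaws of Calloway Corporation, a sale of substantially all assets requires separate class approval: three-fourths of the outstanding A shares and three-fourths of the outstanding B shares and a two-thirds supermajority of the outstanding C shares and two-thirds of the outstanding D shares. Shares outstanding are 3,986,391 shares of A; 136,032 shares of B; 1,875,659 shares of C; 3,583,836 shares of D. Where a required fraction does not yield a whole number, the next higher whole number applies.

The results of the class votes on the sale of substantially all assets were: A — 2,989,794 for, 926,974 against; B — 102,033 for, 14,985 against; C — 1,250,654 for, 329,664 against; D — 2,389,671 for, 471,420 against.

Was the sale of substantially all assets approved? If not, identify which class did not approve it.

A: 3/4 of 3986391 = 2989793.25, rounded up to 2989794; 2,989,794 required, 2,989,794 in favor — approved.
B: 3/4 of 136032 = 102024; 102,024 required, 102,033 in favor — approved.
C: 2/3 of 1875659 = 1250439.33, rounded up to 1250440; 1,250,440 required, 1,250,654 in favor — approved.
D: 2/3 of 3583836 = 2389224; 2,389,224 required, 2,389,671 in favor — approved.

Approved — every class gave the required vote.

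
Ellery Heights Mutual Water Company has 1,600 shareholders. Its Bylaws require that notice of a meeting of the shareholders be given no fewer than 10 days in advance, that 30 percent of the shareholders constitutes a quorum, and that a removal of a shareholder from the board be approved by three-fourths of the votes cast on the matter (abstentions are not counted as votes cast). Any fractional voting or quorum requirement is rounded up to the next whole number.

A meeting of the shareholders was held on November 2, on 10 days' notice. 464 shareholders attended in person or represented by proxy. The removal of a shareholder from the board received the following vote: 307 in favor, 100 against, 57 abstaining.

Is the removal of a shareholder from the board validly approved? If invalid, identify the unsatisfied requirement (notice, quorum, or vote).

Notice: 10 days given; 10 required. Satisfied.
Quorum: 30% of 1,600 = 480; 464 present. Not satisfied.
Vote: requires three-fourths of the votes cast (464 − 57 abstaining = 407); 3/4 of 407 = 305.25, rounded up to 306, so 306 needed; 307 in favor. Satisfied.

Invalid — quorum requirement not satisfied.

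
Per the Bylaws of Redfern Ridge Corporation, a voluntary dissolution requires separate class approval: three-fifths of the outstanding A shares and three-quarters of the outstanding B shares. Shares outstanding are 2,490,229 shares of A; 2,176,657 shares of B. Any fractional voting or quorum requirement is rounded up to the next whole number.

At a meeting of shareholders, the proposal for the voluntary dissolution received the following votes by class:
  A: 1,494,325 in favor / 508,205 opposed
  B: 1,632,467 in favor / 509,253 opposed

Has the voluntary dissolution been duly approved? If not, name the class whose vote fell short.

A: 3/5 of 2490229 = 1494137.40, rounded up to 1494138; 1,494,138 required, 1,494,325 in favor — approved.
B: 3/4 of 2176657 = 1632492.75, rounded up to 1632493; 1,632,493 required, 1,632,467 in favor — not approved.

Not approved — the B shares did not give the required vote.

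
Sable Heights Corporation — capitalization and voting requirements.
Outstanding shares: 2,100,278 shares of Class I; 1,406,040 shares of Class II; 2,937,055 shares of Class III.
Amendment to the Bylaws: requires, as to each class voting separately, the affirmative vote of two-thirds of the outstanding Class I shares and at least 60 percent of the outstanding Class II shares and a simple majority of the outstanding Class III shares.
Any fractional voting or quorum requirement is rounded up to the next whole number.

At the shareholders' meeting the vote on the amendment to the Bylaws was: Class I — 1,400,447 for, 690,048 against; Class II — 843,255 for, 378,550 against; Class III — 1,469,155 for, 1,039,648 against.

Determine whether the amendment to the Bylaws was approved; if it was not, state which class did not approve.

Class I: 2/3 of 2100278 = 1400185.33, rounded up to 1400186; 1,400,186 required, 1,400,447 in favor — approved.
Class II: 3/5 of 1406040 = 843624; 843,624 required, 843,255 in favor — not approved.
Class III: a majority of 2937055 is 1468528; 1,468,528 required, 1,469,155 in favor — approved.

Not approved — the Class II shares did not give the required vote.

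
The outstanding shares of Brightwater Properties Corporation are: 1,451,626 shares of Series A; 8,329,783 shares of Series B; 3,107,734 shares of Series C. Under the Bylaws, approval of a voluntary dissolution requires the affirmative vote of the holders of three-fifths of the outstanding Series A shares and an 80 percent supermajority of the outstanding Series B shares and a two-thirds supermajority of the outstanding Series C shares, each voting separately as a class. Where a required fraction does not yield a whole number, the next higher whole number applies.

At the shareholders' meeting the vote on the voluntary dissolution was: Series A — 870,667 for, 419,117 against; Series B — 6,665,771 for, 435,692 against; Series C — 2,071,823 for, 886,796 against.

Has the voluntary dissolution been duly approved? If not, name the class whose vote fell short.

Series A: 3/5 of 1451626 = 870975.60, rounded up to 870976; 870,976 required, 870,667 in favor — not approved.
Series B: 4/5 of 8329783 = 6663826.40, rounded up to 6663827; 6,663,827 required, 6,665,771 in favor — approved.
Series C: 2/3 of 3107734 = 2071822.67, rounded up to 2071823; 2,071,823 required, 2,071,823 in favor — approved.

Not approved — the Series A shares did not give the required vote.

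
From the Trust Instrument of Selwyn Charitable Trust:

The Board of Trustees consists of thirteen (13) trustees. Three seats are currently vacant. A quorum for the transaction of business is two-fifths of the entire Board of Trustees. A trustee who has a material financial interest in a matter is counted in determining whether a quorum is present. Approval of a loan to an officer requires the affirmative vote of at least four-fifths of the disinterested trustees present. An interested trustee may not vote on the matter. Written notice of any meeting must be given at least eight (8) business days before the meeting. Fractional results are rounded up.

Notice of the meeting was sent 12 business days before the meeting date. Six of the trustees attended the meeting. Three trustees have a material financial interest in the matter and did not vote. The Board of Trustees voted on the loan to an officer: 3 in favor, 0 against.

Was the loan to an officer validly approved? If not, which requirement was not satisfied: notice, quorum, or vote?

Valid — all requirements satisfied.

Notice: 12 business days given; 8 required (12 ≥ 8). Satisfied.
Quorum: 6 present (interested trustees count toward quorum); quorum is 6. Satisfied.
Vote: the loan to an officer requires four-fifths of the disinterested trustees present (6 − 3 = 3). 4/5 of 3 = 2.40, rounded up to 3, so 3 affirmative votes are needed; 3 voted in favor. Satisfied.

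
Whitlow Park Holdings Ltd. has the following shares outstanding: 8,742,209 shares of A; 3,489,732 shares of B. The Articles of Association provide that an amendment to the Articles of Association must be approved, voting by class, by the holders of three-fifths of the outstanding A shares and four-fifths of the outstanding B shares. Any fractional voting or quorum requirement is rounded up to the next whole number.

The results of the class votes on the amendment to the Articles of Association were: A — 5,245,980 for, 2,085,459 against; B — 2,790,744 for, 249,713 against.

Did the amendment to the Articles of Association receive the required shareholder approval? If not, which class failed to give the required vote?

Not approved — the B shares did not give the required vote.

A: 3/5 of 8742209 = 5245325.40, rounded up to 5245326; 5,245,326 required, 5,245,980 in favor — approved.
B: 4/5 of 3489732 = 2791785.60, rounded up to 2791786; 2,791,786 required, 2,790,744 in favor — not approved.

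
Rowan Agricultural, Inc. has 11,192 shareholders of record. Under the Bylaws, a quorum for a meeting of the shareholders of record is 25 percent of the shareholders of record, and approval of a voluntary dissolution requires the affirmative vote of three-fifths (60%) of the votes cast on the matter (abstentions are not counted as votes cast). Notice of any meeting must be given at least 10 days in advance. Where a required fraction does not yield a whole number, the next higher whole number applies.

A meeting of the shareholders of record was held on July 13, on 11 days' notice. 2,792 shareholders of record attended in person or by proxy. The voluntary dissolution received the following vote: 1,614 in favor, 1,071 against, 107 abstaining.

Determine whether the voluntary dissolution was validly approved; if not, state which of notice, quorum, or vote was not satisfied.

Invalid — quorum requirement not satisfied.

Notice: 11 days given; 10 required. Satisfied.
Quorum: 25% of 11,192 = 2,798; 2,792 present. Not satisfied.
Vote: requires three-fifths of the votes cast (2,792 − 107 abstaining = 2,685); 3/5 of 2685 = 1611, so 1,611 needed; 1,614 in favor. Satisfied.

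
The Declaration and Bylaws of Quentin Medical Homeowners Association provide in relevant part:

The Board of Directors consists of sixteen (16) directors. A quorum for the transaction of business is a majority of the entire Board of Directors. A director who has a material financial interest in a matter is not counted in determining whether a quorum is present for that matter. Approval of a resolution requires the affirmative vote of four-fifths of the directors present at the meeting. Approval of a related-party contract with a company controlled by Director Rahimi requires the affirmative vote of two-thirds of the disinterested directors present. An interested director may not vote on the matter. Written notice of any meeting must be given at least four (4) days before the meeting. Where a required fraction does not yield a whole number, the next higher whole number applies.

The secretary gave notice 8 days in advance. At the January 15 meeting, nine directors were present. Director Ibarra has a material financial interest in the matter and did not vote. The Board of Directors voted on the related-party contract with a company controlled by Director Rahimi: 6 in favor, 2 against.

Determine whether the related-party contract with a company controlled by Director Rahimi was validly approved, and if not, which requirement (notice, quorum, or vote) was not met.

Invalid — quorum requirement not satisfied.

Notice: 8 days given; 4 required (8 ≥ 4). Satisfied.
Quorum: 9 present, but the 1 interested director does not count, leaving 8. Quorum is 9. Not satisfied.
Vote: the related-party contract with a company controlled by Director Rahimi requires two-thirds of the disinterested directors present (9 − 1 = 8). 2/3 of 8 = 5.33, rounded up to 6, so 6 affirmative votes are needed; 6 voted in favor. Satisfied. (Moot — without a quorum no business can be validly transacted.)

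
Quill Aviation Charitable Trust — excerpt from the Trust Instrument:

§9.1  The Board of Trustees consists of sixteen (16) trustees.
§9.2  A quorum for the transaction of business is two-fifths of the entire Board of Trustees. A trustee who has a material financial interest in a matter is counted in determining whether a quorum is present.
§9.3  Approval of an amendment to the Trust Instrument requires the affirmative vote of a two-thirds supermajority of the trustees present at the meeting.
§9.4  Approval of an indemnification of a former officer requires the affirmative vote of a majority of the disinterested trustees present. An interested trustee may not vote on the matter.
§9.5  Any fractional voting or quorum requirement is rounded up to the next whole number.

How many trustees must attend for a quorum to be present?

2/5 of 16 = 6.40, rounded up to 7.

7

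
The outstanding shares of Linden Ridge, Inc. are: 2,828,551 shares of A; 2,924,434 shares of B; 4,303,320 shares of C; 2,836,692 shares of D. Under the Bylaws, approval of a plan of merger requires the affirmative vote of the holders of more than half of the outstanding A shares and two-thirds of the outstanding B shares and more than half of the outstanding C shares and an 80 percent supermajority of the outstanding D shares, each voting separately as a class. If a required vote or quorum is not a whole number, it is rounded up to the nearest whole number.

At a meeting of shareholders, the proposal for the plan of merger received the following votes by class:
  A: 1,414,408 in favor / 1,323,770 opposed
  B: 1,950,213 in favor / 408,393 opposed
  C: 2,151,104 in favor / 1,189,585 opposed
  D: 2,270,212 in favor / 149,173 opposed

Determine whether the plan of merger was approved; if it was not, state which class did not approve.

A: a majority of 2828551 is 1414276; 1,414,276 required, 1,414,408 in favor — approved.
B: 2/3 of 2924434 = 1949622.67, rounded up to 1949623; 1,949,623 required, 1,950,213 in favor — approved.
C: a majority of 4303320 is 2151661; 2,151,661 required, 2,151,104 in favor — not approved.
D: 4/5 of 2836692 = 2269353.60, rounded up to 2269354; 2,269,354 required, 2,270,212 in favor — approved.

Not approved — the C shares did not give the required vote.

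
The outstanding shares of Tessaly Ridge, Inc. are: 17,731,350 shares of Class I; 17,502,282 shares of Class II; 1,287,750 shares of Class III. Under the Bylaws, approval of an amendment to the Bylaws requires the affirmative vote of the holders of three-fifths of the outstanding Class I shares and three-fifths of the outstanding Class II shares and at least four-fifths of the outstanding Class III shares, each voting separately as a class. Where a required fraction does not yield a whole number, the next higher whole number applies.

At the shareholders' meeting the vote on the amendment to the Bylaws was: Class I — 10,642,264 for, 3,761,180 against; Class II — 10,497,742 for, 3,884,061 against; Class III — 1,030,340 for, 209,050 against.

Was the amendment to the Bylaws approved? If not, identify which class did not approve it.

Class I: 3/5 of 17731350 = 10638810; 10,638,810 required, 10,642,264 in favor — approved.
Class II: 3/5 of 17502282 = 10501369.20, rounded up to 10501370; 10,501,370 required, 10,497,742 in favor — not approved.
Class III: 4/5 of 1287750 = 1030200; 1,030,200 required, 1,030,340 in favor — approved.

Not approved — the Class II shares did not give the required vote.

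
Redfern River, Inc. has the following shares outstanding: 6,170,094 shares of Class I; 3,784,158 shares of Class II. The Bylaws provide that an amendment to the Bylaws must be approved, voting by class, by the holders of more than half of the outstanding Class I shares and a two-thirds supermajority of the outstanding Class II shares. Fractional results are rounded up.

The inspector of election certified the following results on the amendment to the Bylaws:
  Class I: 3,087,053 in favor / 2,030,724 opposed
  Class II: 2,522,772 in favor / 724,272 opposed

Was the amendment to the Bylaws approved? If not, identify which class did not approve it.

Approved — every class gave the required vote.

Class I: a majority of 6170094 is 3085048; 3,085,048 required, 3,087,053 in favor — approved.
Class II: 2/3 of 3784158 = 2522772; 2,522,772 required, 2,522,772 in favor — approved.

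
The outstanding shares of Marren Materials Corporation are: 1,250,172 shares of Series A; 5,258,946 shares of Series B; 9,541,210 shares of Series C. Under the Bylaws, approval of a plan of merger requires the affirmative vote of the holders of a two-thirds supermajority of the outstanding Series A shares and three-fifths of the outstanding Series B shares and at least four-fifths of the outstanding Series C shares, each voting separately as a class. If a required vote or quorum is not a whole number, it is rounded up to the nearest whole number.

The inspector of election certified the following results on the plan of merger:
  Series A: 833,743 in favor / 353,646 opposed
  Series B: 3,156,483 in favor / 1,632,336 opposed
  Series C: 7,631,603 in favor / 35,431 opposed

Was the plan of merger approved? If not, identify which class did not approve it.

Not approved — the Series C shares did not give the required vote.

Series A: 2/3 of 1250172 = 833448; 833,448 required, 833,743 in favor — approved.
Series B: 3/5 of 5258946 = 3155367.60, rounded up to 3155368; 3,155,368 required, 3,156,483 in favor — approved.
Series C: 4/5 of 9541210 = 7632968; 7,632,968 required, 7,631,603 in favor — not approved.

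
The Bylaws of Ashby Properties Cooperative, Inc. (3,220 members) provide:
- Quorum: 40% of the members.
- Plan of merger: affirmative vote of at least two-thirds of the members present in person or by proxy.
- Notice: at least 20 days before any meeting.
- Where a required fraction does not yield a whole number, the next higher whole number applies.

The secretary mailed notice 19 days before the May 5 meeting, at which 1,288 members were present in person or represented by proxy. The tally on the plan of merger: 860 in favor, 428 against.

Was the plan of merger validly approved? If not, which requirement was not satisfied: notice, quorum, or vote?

Notice: 19 days given; 20 required. Not satisfied.
Quorum: 40% of 3,220 = 1,288; 1,288 present. Satisfied.
Vote: requires two-thirds of those present (1,288); 2/3 of 1288 = 858.67, rounded up to 859, so 859 needed; 860 in favor. Satisfied.

Invalid — notice requirement not satisfied.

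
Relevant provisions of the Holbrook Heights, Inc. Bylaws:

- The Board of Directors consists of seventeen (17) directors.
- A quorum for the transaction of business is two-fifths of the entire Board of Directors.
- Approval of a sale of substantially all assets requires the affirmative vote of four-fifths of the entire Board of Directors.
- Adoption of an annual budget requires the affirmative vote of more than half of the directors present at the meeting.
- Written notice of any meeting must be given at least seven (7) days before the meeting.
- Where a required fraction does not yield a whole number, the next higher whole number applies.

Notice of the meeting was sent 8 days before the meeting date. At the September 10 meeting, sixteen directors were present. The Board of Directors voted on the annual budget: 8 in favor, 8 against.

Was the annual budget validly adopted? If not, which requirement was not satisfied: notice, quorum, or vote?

Notice: 8 days given; 7 required (8 ≥ 7). Satisfied.
Quorum: 16 present; quorum is 7. Satisfied.
Vote: the annual budget requires a majority of the directors present (16). A majority of 16 is 9, so 9 affirmative votes are needed; 8 voted in favor. Not satisfied.

Invalid — vote requirement not satisfied.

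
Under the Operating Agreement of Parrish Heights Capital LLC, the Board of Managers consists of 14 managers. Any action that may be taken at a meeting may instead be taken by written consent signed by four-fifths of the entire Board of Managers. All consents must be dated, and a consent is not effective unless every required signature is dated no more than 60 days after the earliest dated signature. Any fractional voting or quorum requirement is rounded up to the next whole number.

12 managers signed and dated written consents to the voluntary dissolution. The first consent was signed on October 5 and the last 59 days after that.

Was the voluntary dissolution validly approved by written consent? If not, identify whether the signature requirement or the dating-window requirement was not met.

Signatures required: four-fifths of 14 — 4/5 of 14 = 11.20, rounded up to 12, so 12 needed; 12 signed. Sufficient.
Dating window: the latest signature is 59 days after the earliest; the limit is 60 days. Within the window.

Effective — both the signature and dating-window requirements are satisfied.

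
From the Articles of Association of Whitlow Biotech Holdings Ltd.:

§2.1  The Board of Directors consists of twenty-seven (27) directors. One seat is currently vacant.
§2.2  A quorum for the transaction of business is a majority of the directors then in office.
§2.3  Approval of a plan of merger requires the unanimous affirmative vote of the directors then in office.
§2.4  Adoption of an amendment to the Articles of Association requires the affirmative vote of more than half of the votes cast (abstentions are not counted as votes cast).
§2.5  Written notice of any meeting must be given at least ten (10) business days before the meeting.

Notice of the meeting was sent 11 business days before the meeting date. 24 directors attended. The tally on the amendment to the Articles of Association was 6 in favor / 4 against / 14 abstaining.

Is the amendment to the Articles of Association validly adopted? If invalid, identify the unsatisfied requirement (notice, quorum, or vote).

Notice: 11 business days given; 10 required (11 ≥ 10). Satisfied.
Quorum: 24 present; quorum is 14. Satisfied.
Vote: the amendment to the Articles of Association requires a majority of the votes cast (24 present − 14 abstaining = 10). A majority of 10 is 6, so 6 affirmative votes are needed; 6 voted in favor. Satisfied.

Valid — all requirements satisfied.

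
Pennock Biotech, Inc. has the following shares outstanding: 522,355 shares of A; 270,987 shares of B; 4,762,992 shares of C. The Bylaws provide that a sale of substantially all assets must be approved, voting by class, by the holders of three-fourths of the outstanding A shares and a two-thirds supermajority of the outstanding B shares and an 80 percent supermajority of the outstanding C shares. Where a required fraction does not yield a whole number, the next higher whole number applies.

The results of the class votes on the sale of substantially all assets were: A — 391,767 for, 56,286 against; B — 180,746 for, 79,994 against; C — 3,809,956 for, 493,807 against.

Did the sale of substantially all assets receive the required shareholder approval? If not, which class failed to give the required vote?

Not approved — the C shares did not give the required vote.

A: 3/4 of 522355 = 391766.25, rounded up to 391767; 391,767 required, 391,767 in favor — approved.
B: 2/3 of 270987 = 180658; 180,658 required, 180,746 in favor — approved.
C: 4/5 of 4762992 = 3810393.60, rounded up to 3810394; 3,810,394 required, 3,809,956 in favor — not approved.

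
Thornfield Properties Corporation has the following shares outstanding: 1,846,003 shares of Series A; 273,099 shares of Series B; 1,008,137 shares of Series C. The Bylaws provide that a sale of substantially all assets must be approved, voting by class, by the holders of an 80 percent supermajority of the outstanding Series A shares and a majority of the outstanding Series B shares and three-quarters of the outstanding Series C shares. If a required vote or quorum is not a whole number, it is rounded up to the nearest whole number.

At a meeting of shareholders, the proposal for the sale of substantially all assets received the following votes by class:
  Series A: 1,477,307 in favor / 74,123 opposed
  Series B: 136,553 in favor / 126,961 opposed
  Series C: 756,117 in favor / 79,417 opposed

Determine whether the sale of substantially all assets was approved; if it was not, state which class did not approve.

Approved — every class gave the required vote.

Series A: 4/5 of 1846003 = 1476802.40, rounded up to 1476803; 1,476,803 required, 1,477,307 in favor — approved.
Series B: a majority of 273099 is 136550; 136,550 required, 136,553 in favor — approved.
Series C: 3/4 of 1008137 = 756102.75, rounded up to 756103; 756,103 required, 756,117 in favor — approved.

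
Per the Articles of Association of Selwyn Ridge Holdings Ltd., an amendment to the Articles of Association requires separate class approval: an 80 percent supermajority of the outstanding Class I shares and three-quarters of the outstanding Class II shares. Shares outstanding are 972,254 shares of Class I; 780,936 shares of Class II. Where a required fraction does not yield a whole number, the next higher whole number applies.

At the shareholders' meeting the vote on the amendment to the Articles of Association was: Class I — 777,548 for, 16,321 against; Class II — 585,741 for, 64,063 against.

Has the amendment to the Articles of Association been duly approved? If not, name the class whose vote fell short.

Not approved — the Class I shares did not give the required vote.

Class I: 4/5 of 972254 = 777803.20, rounded up to 777804; 777,804 required, 777,548 in favor — not approved.
Class II: 3/4 of 780936 = 585702; 585,702 required, 585,741 in favor — approved.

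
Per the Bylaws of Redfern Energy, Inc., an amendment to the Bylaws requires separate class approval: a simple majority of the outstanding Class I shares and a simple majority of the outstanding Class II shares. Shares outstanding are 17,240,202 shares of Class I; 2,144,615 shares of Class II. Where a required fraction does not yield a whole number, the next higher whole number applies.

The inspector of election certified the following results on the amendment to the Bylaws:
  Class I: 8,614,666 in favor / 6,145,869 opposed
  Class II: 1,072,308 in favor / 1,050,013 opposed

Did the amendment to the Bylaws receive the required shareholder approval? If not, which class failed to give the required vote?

Not approved — the Class I shares did not give the required vote.

Class I: a majority of 17240202 is 8620102; 8,620,102 required, 8,614,666 in favor — not approved.
Class II: a majority of 2144615 is 1072308; 1,072,308 required, 1,072,308 in favor — approved.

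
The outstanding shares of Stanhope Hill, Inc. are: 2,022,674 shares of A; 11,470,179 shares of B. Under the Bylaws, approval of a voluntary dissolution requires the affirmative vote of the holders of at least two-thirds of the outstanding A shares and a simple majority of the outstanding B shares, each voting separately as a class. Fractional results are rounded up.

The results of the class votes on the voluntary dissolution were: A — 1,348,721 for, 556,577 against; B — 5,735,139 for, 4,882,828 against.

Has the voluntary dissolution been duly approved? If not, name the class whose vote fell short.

A: 2/3 of 2022674 = 1348449.33, rounded up to 1348450; 1,348,450 required, 1,348,721 in favor — approved.
B: a majority of 11470179 is 5735090; 5,735,090 required, 5,735,139 in favor — approved.

Approved — every class gave the required vote.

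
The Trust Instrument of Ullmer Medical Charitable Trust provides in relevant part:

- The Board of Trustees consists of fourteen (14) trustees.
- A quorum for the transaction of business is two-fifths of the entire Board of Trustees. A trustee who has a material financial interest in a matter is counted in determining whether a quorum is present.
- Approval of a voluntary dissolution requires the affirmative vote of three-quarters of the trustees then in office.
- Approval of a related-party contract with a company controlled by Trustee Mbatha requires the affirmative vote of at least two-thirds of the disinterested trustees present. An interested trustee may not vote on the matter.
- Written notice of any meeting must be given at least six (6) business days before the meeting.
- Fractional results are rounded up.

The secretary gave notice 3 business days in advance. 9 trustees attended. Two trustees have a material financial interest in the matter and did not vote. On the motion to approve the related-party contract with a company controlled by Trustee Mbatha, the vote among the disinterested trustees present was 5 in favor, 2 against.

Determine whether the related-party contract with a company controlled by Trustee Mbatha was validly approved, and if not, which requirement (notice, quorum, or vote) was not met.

Notice: 3 business days given; 6 required (3 < 6). Not satisfied.
Quorum: 9 present (interested trustees count toward quorum); quorum is 6. Satisfied.
Vote: the related-party contract with a company controlled by Trustee Mbatha requires two-thirds of the disinterested trustees present (9 − 2 = 7). 2/3 of 7 = 4.67, rounded up to 5, so 5 affirmative votes are needed; 5 voted in favor. Satisfied.

Invalid — notice requirement not satisfied.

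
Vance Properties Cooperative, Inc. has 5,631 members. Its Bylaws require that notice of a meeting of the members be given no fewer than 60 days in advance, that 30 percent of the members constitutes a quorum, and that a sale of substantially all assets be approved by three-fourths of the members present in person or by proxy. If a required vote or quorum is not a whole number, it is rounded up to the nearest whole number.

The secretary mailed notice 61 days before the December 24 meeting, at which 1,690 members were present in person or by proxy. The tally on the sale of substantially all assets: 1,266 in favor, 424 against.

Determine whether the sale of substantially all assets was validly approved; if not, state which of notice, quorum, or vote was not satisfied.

Notice: 61 days given; 60 required. Satisfied.
Quorum: 30% of 5,631 = 1,689.30, rounded up to 1,690; 1,690 present. Satisfied.
Vote: requires three-fourths of those present (1,690); 3/4 of 1690 = 1267.50, rounded up to 1268, so 1,268 needed; 1,266 in favor. Not satisfied.

Invalid — vote requirement not satisfied.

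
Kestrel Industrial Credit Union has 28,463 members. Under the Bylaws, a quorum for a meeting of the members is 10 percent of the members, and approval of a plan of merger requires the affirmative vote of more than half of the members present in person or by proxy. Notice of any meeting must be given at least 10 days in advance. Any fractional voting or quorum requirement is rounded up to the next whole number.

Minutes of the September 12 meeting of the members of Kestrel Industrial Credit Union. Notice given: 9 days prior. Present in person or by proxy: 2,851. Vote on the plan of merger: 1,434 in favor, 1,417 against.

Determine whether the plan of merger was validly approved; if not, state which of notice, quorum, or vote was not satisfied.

Notice: 9 days given; 10 required. Not satisfied.
Quorum: 10% of 28,463 = 2,846.30, rounded up to 2,847; 2,851 present. Satisfied.
Vote: requires a majority of those present (2,851); a majority of 2851 is 1426, so 1,426 needed; 1,434 in favor. Satisfied.

Invalid — notice requirement not satisfied.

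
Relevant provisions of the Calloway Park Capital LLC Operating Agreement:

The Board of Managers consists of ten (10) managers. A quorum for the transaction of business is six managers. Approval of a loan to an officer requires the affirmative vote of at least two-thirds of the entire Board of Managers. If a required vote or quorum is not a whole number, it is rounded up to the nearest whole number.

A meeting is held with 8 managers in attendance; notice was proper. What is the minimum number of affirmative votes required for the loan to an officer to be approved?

7

The loan to an officer requires two-thirds of the entire Board of Managers (10).
2/3 of 10 = 6.67, rounded up to 7.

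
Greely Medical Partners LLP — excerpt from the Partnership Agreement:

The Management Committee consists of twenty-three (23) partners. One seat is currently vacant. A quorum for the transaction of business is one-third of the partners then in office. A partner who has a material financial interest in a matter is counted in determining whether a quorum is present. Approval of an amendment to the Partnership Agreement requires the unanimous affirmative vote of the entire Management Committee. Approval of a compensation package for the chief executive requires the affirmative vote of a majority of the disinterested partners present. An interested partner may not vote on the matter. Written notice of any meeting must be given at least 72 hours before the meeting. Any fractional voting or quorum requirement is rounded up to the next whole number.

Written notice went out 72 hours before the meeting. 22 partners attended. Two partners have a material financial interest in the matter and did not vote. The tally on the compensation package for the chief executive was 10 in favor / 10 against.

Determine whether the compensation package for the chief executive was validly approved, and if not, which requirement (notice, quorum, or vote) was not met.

Notice: 72 hours given; 72 required (72 ≥ 72). Satisfied.
Quorum: 22 present (interested partners count toward quorum); quorum is 8. Satisfied.
Vote: the compensation package for the chief executive requires a majority of the disinterested partners present (22 − 2 = 20). A majority of 20 is 11, so 11 affirmative votes are needed; 10 voted in favor. Not satisfied.

Invalid — vote requirement not satisfied.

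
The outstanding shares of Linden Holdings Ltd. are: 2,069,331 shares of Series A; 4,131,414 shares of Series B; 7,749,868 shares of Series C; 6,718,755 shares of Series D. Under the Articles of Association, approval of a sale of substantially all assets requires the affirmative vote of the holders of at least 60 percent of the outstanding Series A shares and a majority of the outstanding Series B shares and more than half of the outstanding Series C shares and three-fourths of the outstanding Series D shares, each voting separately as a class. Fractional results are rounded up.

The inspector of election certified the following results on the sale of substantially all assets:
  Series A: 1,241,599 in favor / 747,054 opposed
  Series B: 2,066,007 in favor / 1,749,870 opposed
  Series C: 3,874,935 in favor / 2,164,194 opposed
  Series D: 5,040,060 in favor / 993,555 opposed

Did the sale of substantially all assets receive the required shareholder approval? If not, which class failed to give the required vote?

Approved — every class gave the required vote.

Series A: 3/5 of 2069331 = 1241598.60, rounded up to 1241599; 1,241,599 required, 1,241,599 in favor — approved.
Series B: a majority of 4131414 is 2065708; 2,065,708 required, 2,066,007 in favor — approved.
Series C: a majority of 7749868 is 3874935; 3,874,935 required, 3,874,935 in favor — approved.
Series D: 3/4 of 6718755 = 5039066.25, rounded up to 5039067; 5,039,067 required, 5,040,060 in favor — approved.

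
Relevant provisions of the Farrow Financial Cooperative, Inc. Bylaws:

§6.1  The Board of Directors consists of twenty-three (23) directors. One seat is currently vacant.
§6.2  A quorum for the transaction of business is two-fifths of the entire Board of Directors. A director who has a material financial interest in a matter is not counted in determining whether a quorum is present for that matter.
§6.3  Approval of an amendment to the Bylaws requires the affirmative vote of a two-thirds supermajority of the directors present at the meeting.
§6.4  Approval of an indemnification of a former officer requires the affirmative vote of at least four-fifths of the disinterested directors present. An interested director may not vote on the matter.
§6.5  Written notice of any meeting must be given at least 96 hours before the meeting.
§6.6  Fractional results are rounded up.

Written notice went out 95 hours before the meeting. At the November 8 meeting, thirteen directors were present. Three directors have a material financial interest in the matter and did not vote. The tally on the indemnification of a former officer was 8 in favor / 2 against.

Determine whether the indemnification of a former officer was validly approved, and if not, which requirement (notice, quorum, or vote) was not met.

Notice: 95 hours given; 96 required (95 < 96). Not satisfied.
Quorum: 13 present, but the 3 interested directors do not count, leaving 10. Quorum is 10. Satisfied.
Vote: the indemnification of a former officer requires four-fifths of the disinterested directors present (13 − 3 = 10). 4/5 of 10 = 8, so 8 affirmative votes are needed; 8 voted in favor. Satisfied.

Invalid — notice requirement not satisfied.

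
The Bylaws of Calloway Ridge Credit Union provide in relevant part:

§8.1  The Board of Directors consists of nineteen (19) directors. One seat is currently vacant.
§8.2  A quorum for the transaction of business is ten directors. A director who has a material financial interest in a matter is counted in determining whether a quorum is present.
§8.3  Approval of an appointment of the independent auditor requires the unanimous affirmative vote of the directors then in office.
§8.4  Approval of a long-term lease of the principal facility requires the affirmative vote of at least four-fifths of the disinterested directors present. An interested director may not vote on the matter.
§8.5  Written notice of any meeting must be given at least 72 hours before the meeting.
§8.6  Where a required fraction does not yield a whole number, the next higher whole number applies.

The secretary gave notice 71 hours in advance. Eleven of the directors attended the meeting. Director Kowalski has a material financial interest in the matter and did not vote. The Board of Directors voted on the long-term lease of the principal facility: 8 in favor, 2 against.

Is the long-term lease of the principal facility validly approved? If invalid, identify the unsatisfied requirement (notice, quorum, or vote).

Invalid — notice requirement not satisfied.

Notice: 71 hours given; 72 required (71 < 72). Not satisfied.
Quorum: 11 present (interested directors count toward quorum); quorum is 10. Satisfied.
Vote: the long-term lease of the principal facility requires four-fifths of the disinterested directors present (11 − 1 = 10). 4/5 of 10 = 8, so 8 affirmative votes are needed; 8 voted in favor. Satisfied.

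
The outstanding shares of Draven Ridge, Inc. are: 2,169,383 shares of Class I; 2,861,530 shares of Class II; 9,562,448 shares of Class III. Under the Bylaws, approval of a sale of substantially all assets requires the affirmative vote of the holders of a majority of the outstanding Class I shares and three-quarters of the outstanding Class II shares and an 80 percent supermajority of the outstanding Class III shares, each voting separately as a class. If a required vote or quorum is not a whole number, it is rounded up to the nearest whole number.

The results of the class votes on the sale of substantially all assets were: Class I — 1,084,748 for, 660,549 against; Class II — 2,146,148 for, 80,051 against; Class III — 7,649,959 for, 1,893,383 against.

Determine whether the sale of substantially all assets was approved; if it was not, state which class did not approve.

Approved — every class gave the required vote.

Class I: a majority of 2169383 is 1084692; 1,084,692 required, 1,084,748 in favor — approved.
Class II: 3/4 of 2861530 = 2146147.50, rounded up to 2146148; 2,146,148 required, 2,146,148 in favor — approved.
Class III: 4/5 of 9562448 = 7649958.40, rounded up to 7649959; 7,649,959 required, 7,649,959 in favor — approved.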